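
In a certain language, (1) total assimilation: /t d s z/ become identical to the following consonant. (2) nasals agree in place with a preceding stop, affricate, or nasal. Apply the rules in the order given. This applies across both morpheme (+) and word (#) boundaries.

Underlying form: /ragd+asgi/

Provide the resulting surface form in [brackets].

Rule 1: /s/ before /g/ → [g] (total assimilation)
After rule 1: ragd+aggi
Rule 2: no segment meets the rule's conditions; no change.

[ragd+aggi]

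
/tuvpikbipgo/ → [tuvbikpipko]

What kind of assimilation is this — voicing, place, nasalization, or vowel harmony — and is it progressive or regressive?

/p/→[b] /b/→[p] /g/→[k].
Each target copies a feature from the preceding segment, so the direction is progressive.

voicing assimilation, progressive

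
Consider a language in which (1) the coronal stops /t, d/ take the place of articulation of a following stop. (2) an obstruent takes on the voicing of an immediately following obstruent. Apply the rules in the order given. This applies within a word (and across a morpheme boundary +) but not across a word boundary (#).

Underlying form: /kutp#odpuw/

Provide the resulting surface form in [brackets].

Rule 1: /t/ before /p/ (labial) → [p]
Rule 1: /d/ before /p/ (labial) → [b]
After rule 1: kupp#obpuw
Rule 2: /b/ before /p/ (voiceless) → [p]

[kupp#oppuw]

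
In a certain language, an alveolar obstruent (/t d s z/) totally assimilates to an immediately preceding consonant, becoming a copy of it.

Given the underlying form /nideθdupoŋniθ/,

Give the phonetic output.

/d/ after /θ/ → [θ] (total assimilation)

[nideθθupoŋniθ]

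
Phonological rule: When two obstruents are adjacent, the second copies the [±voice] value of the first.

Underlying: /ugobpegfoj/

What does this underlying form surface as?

[ugobbegvoj]

/p/ after /b/ (voiced) → [b]
/f/ after /g/ (voiced) → [v]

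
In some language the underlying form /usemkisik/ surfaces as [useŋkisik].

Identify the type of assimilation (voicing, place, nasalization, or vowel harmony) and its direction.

place assimilation, regressive

/m/→[ŋ].
Each target copies a feature from the following segment, so the direction is regressive.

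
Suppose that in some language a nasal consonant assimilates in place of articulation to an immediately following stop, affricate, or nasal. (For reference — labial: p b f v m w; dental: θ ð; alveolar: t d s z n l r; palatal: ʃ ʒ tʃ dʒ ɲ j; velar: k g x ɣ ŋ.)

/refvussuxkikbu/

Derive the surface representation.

no segment meets the rule's conditions; no change.

[refvussuxkikbu]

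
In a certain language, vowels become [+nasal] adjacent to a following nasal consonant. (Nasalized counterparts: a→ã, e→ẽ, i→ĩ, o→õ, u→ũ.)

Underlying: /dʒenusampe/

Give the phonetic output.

[dʒẽnusãmpe]

/e/ before nasal /n/ → [ẽ]
/a/ before nasal /m/ → [ã]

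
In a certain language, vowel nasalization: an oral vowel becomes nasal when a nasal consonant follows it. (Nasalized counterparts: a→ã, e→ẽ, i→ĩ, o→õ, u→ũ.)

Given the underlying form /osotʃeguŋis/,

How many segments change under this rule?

1

/u/ before nasal /ŋ/ → [ũ]
1 segment changes.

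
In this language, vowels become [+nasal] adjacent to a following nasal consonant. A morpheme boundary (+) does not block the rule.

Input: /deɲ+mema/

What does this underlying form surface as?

[dẽɲ+mẽma]

/e/ before nasal /ɲ/ → [ẽ]
/e/ before nasal /m/ → [ẽ]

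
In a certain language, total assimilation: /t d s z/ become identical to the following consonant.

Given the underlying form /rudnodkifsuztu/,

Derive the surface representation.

[runnokkifsuttu]

/d/ before /n/ → [n] (total assimilation)
/d/ before /k/ → [k] (total assimilation)
/z/ before /t/ → [t] (total assimilation)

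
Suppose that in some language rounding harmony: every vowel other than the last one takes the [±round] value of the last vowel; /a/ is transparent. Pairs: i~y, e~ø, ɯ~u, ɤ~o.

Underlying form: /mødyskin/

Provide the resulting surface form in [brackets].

[mediskin]

/ø/ harmonizes with /i/ ([-round]) → [e]
/y/ harmonizes with /i/ ([-round]) → [i]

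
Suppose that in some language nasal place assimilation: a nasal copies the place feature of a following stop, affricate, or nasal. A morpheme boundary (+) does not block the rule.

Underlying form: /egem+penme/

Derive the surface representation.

/n/ before /m/ (labial) → [m]

[egem+pemme]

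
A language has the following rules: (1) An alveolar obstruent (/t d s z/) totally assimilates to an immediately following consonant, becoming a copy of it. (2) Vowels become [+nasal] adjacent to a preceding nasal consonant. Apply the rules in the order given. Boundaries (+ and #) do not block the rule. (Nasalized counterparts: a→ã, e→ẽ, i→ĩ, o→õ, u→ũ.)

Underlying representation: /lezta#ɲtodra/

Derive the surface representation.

[letta#ɲtorra]

Rule 1: /z/ before /t/ → [t] (total assimilation)
Rule 1: /d/ before /r/ → [r] (total assimilation)
After rule 1: letta#ɲtorra
Rule 2: no segment meets the rule's conditions; no change.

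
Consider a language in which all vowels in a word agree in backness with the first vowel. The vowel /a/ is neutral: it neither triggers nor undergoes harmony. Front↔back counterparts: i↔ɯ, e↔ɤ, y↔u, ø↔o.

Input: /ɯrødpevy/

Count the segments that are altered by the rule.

/ø/ harmonizes with /ɯ/ ([+back]) → [o]
/e/ harmonizes with /ɯ/ ([+back]) → [ɤ]
/y/ harmonizes with /ɯ/ ([+back]) → [u]
3 segments change.

3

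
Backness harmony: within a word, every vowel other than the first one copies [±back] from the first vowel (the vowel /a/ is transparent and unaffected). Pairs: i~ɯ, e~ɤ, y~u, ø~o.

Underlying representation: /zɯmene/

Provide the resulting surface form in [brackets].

[zɯmɤnɤ]

/e/ harmonizes with /ɯ/ ([+back]) → [ɤ]
/e/ harmonizes with /ɯ/ ([+back]) → [ɤ]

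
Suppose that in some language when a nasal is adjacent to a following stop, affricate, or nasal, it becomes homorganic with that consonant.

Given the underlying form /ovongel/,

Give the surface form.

/n/ before /g/ (velar) → [ŋ]

[ovoŋgel]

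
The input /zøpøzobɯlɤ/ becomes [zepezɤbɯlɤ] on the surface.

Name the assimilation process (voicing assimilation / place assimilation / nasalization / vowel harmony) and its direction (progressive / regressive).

/ø/→[e] /ø/→[e] /o/→[ɤ].
Vowels agree with the last vowel, so the harmony is regressive.

vowel harmony, regressive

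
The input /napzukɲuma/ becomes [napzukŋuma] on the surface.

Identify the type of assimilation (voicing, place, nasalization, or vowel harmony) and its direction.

place assimilation, progressive

/ɲ/→[ŋ].
Each target copies a feature from the preceding segment, so the direction is progressive.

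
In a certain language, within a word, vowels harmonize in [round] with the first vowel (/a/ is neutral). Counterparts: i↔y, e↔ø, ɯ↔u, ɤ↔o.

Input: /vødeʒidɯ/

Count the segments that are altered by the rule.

/e/ harmonizes with /ø/ ([+round]) → [ø]
/i/ harmonizes with /ø/ ([+round]) → [y]
/ɯ/ harmonizes with /ø/ ([+round]) → [u]
3 segments change.

3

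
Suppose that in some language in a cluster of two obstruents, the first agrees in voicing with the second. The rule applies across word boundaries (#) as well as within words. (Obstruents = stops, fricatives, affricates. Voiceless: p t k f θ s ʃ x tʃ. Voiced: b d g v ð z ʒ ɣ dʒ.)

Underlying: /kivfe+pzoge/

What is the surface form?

[kiffe+bzoge]

/v/ before /f/ (voiceless) → [f]
/p/ before /z/ (voiced) → [b]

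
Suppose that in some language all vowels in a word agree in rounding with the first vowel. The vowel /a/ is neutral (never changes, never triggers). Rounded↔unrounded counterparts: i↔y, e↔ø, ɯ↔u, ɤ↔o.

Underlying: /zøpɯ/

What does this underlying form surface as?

/ɯ/ harmonizes with /ø/ ([+round]) → [u]

[zøpu]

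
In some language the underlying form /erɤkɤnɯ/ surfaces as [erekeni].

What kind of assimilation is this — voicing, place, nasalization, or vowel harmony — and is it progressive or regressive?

vowel harmony, progressive

/ɤ/→[e] /ɤ/→[e] /ɯ/→[i].
Vowels agree with the first vowel, so the harmony is progressive.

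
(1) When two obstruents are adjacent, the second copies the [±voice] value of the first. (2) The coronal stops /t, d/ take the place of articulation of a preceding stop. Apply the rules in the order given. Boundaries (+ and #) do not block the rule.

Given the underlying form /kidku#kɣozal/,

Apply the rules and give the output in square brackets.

[kidgu#kxozal]

Rule 1: /k/ after /d/ (voiced) → [g]
Rule 1: /ɣ/ after /k/ (voiceless) → [x]
After rule 1: kidgu#kxozal
Rule 2: no segment meets the rule's conditions; no change.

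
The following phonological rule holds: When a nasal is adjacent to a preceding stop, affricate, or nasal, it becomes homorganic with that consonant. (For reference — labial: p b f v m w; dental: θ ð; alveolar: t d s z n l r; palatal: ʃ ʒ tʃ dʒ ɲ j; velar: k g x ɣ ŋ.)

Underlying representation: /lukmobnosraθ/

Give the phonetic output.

[lukŋobmosraθ]

/m/ after /k/ (velar) → [ŋ]
/n/ after /b/ (labial) → [m]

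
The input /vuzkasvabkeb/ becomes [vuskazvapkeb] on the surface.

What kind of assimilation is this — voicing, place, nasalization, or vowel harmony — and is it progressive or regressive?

/z/→[s] /s/→[z] /b/→[p].
Each target copies a feature from the following segment, so the direction is regressive.

voicing assimilation, regressive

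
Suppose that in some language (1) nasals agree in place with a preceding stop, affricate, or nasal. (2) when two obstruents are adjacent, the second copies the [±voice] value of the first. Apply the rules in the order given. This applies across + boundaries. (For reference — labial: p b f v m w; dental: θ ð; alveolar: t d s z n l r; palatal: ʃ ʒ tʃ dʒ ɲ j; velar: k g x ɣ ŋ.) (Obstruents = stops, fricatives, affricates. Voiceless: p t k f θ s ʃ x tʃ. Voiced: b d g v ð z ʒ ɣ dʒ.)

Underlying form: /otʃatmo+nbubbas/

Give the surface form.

Rule 1: /m/ after /t/ (alveolar) → [n]
After rule 1: otʃatno+nbubbas
Rule 2: no segment meets the rule's conditions; no change.

[otʃatno+nbubbas]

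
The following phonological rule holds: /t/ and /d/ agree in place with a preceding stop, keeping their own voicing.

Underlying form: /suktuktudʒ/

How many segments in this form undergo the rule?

/t/ after /k/ (velar) → [k]
/t/ after /k/ (velar) → [k]
2 segments change.

2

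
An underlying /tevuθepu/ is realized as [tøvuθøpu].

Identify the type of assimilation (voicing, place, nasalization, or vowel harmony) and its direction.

/e/→[ø] /e/→[ø].
Vowels agree with the last vowel, so the harmony is regressive.

vowel harmony, regressive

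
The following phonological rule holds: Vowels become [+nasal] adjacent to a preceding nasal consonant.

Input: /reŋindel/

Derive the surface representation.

[reŋĩndel]

/i/ after nasal /ŋ/ → [ĩ]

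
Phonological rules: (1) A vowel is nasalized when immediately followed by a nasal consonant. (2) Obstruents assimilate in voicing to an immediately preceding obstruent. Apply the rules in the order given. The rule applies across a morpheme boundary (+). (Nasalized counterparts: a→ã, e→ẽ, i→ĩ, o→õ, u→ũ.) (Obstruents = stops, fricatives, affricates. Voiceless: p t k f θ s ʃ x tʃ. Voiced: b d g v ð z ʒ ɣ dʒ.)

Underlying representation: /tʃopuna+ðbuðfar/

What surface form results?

[tʃopũna+ðbuðvar]

Rule 1: /u/ before nasal /n/ → [ũ]
After rule 1: tʃopũna+ðbuðfar
Rule 2: /f/ after /ð/ (voiced) → [v]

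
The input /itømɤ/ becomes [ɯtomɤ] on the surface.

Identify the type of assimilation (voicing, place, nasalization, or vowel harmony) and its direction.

vowel harmony, regressive

/i/→[ɯ] /ø/→[o].
Vowels agree with the last vowel, so the harmony is regressive.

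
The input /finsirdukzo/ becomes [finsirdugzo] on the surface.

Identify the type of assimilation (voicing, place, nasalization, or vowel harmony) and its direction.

/k/→[g].
Each target copies a feature from the following segment, so the direction is regressive.

voicing assimilation, regressive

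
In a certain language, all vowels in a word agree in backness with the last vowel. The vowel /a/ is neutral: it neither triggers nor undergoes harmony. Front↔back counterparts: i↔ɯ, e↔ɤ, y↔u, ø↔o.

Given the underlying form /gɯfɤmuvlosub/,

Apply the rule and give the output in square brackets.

no segment meets the rule's conditions; no change.

[gɯfɤmuvlosub]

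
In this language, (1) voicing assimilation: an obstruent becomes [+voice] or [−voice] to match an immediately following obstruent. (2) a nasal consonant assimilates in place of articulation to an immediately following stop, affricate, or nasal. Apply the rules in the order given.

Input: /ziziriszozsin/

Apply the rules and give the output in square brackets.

[zizirizzossin]

Rule 1: /s/ before /z/ (voiced) → [z]
Rule 1: /z/ before /s/ (voiceless) → [s]
After rule 1: zizirizzossin
Rule 2: no segment meets the rule's conditions; no change.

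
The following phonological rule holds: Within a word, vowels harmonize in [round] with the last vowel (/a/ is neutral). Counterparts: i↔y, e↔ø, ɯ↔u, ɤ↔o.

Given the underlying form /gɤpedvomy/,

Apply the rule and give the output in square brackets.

[gopødvomy]

/ɤ/ harmonizes with /y/ ([+round]) → [o]
/e/ harmonizes with /y/ ([+round]) → [ø]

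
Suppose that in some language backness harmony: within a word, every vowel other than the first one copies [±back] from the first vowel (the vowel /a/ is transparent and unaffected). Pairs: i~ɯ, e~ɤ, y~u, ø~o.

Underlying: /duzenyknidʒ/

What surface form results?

/e/ harmonizes with /u/ ([+back]) → [ɤ]
/y/ harmonizes with /u/ ([+back]) → [u]
/i/ harmonizes with /u/ ([+back]) → [ɯ]

[duzɤnuknɯdʒ]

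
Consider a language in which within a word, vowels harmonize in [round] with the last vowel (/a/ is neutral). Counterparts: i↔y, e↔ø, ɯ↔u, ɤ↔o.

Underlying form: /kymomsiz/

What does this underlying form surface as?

/y/ harmonizes with /i/ ([-round]) → [i]
/o/ harmonizes with /i/ ([-round]) → [ɤ]

[kimɤmsiz]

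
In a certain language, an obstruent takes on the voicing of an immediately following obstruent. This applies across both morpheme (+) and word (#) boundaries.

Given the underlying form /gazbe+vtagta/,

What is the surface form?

/v/ before /t/ (voiceless) → [f]
/g/ before /t/ (voiceless) → [k]

[gazbe+ftakta]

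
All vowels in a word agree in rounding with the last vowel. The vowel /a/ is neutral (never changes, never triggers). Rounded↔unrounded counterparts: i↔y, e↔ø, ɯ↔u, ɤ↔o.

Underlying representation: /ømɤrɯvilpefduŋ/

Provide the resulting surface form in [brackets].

[ømoruvylpøfduŋ]

/ɤ/ harmonizes with /u/ ([+round]) → [o]
/ɯ/ harmonizes with /u/ ([+round]) → [u]
/i/ harmonizes with /u/ ([+round]) → [y]
/e/ harmonizes with /u/ ([+round]) → [ø]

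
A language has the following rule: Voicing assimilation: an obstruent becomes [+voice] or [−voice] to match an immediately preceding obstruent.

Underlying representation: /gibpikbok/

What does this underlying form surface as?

[gibbikpok]

/p/ after /b/ (voiced) → [b]
/b/ after /k/ (voiceless) → [p]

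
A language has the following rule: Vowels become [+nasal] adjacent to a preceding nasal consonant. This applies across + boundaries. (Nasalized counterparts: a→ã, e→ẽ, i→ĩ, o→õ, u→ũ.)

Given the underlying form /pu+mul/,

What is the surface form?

/u/ after nasal /m/ → [ũ]

[pu+mũl]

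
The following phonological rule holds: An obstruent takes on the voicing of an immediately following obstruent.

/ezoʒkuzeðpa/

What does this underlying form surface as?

/ʒ/ before /k/ (voiceless) → [ʃ]
/ð/ before /p/ (voiceless) → [θ]

[ezoʃkuzeθpa]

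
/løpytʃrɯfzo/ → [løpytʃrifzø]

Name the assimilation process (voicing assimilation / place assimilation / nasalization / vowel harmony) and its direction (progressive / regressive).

/ɯ/→[i] /o/→[ø].
Vowels agree with the first vowel, so the harmony is progressive.

vowel harmony, progressive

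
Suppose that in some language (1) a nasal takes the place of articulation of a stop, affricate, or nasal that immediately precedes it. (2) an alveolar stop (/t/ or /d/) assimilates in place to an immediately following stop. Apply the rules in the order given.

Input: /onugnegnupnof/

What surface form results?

Rule 1: /n/ after /g/ (velar) → [ŋ]
Rule 1: /n/ after /g/ (velar) → [ŋ]
Rule 1: /n/ after /p/ (labial) → [m]
After rule 1: onugŋegŋupmof
Rule 2: no segment meets the rule's conditions; no change.

[onugŋegŋupmof]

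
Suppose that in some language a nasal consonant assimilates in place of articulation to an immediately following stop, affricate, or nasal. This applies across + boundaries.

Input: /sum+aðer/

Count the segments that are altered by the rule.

0

No segment meets the rule's conditions.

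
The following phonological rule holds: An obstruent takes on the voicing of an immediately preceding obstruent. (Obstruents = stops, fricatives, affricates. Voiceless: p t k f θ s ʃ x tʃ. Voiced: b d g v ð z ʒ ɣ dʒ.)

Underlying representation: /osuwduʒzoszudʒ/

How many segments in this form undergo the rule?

1

/z/ after /s/ (voiceless) → [s]
1 segment changes.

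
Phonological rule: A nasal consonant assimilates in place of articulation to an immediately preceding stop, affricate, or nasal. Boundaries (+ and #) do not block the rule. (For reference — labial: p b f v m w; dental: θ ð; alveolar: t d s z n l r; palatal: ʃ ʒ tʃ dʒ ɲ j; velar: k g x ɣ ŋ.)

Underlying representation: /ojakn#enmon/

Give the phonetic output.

[ojakŋ#ennon]

/n/ after /k/ (velar) → [ŋ]
/m/ after /n/ (alveolar) → [n]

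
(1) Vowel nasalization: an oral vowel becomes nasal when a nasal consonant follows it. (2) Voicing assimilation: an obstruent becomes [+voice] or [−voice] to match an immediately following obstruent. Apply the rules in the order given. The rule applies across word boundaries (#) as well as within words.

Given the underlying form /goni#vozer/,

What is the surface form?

Rule 1: /o/ before nasal /n/ → [õ]
After rule 1: gõni#vozer
Rule 2: no segment meets the rule's conditions; no change.

[gõni#vozer]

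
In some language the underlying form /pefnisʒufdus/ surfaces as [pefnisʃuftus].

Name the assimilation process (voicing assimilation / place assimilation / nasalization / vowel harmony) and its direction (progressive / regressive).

/ʒ/→[ʃ] /d/→[t].
Each target copies a feature from the preceding segment, so the direction is progressive.

voicing assimilation, progressive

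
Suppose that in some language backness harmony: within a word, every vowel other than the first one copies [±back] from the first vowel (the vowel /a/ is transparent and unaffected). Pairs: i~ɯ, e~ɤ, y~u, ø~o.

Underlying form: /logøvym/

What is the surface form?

/ø/ harmonizes with /o/ ([+back]) → [o]
/y/ harmonizes with /o/ ([+back]) → [u]

[logovum]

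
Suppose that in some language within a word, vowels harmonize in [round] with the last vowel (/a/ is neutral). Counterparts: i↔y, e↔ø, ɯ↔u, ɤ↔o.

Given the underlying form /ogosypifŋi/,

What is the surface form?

/o/ harmonizes with /i/ ([-round]) → [ɤ]
/o/ harmonizes with /i/ ([-round]) → [ɤ]
/y/ harmonizes with /i/ ([-round]) → [i]

[ɤgɤsipifŋi]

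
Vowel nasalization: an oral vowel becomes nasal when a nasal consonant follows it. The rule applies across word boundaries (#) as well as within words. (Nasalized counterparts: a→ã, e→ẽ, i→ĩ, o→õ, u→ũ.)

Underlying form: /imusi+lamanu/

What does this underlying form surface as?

/i/ before nasal /m/ → [ĩ]
/a/ before nasal /m/ → [ã]
/a/ before nasal /n/ → [ã]

[ĩmusi+lãmãnu]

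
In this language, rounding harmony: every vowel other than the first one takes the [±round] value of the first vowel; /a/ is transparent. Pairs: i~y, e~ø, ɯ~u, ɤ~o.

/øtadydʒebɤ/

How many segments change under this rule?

2

/e/ harmonizes with /ø/ ([+round]) → [ø]
/ɤ/ harmonizes with /ø/ ([+round]) → [o]
2 segments change.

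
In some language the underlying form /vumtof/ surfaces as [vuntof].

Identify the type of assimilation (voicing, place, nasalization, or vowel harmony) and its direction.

/m/→[n].
Each target copies a feature from the following segment, so the direction is regressive.

place assimilation, regressive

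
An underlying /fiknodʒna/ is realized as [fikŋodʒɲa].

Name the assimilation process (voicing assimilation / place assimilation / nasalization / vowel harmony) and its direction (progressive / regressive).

place assimilation, progressive

/n/→[ŋ] /n/→[ɲ].
Each target copies a feature from the preceding segment, so the direction is progressive.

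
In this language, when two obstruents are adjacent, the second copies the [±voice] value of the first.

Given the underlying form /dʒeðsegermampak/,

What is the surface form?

[dʒeðzegermampak]

/s/ after /ð/ (voiced) → [z]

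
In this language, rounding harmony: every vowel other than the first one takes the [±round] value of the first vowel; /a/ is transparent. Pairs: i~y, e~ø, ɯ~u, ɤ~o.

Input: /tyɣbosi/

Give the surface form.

/i/ harmonizes with /y/ ([+round]) → [y]

[tyɣbosy]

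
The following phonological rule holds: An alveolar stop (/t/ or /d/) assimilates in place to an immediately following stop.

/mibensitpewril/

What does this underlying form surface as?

/t/ before /p/ (labial) → [p]

[mibensippewril]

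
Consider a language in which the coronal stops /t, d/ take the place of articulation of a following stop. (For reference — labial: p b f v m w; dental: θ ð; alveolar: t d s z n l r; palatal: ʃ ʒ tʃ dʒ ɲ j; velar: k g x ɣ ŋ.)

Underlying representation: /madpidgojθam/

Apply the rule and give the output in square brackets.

/d/ before /p/ (labial) → [b]
/d/ before /g/ (velar) → [g]

[mabpiggojθam]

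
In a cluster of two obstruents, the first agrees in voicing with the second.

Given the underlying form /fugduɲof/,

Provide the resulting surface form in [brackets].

[fugduɲof]

no segment meets the rule's conditions; no change.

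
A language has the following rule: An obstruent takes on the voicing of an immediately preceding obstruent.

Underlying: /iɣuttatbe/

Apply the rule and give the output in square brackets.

[iɣuttatpe]

/b/ after /t/ (voiceless) → [p]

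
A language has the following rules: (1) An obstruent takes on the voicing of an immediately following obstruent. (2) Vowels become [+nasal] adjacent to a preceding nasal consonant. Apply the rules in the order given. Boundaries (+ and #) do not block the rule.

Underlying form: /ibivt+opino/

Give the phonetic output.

[ibift+opinõ]

Rule 1: /v/ before /t/ (voiceless) → [f]
After rule 1: ibift+opino
Rule 2: /o/ after nasal /n/ → [õ]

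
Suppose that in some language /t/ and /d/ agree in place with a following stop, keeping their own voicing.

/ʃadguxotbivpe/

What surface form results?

/d/ before /g/ (velar) → [g]
/t/ before /b/ (labial) → [p]

[ʃagguxopbivpe]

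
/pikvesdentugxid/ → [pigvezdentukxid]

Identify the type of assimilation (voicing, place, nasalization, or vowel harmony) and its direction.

/k/→[g] /s/→[z] /g/→[k].
Each target copies a feature from the following segment, so the direction is regressive.

voicing assimilation, regressive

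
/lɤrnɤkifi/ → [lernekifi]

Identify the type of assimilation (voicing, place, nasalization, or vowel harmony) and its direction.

vowel harmony, regressive

/ɤ/→[e] /ɤ/→[e].
Vowels agree with the last vowel, so the harmony is regressive.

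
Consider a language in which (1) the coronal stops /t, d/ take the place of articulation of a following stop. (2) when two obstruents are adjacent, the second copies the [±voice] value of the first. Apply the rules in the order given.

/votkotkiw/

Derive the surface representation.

Rule 1: /t/ before /k/ (velar) → [k]
Rule 1: /t/ before /k/ (velar) → [k]
After rule 1: vokkokkiw
Rule 2: no segment meets the rule's conditions; no change.

[vokkokkiw]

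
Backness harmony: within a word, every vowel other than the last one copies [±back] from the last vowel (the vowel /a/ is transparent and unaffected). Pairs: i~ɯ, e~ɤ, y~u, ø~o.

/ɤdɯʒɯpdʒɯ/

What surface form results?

[ɤdɯʒɯpdʒɯ]

no segment meets the rule's conditions; no change.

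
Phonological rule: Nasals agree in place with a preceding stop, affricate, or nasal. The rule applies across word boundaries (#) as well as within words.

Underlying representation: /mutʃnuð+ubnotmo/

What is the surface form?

[mutʃɲuð+ubmotno]

/n/ after /tʃ/ (palatal) → [ɲ]
/n/ after /b/ (labial) → [m]
/m/ after /t/ (alveolar) → [n]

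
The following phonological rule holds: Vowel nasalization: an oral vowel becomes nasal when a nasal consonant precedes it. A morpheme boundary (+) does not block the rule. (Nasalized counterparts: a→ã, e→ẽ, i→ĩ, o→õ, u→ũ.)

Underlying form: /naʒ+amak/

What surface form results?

[nãʒ+amãk]

/a/ after nasal /n/ → [ã]
/a/ after nasal /m/ → [ã]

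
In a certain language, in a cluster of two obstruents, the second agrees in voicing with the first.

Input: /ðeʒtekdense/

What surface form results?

[ðeʒdektense]

/t/ after /ʒ/ (voiced) → [d]
/d/ after /k/ (voiceless) → [t]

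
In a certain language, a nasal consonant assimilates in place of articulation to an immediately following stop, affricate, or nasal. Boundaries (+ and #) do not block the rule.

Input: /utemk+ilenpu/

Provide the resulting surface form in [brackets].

[uteŋk+ilempu]

/m/ before /k/ (velar) → [ŋ]
/n/ before /p/ (labial) → [m]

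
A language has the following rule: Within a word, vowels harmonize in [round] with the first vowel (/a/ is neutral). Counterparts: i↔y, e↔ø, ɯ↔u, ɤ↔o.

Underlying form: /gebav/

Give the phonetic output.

[gebav]

no segment meets the rule's conditions; no change.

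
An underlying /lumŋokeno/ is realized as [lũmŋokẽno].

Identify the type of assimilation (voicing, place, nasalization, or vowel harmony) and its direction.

/u/→[ũ] /e/→[ẽ].
Each target copies a feature from the following segment, so the direction is regressive.

nasalization, regressive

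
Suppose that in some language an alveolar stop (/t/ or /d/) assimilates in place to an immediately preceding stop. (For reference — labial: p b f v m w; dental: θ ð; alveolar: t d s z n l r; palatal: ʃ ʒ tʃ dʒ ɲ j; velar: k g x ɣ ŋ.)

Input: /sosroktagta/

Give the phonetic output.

/t/ after /k/ (velar) → [k]
/t/ after /g/ (velar) → [k]

[sosrokkagka]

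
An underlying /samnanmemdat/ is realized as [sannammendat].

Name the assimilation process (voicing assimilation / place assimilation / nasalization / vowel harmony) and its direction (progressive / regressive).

place assimilation, regressive

/m/→[n] /n/→[m] /m/→[n].
Each target copies a feature from the following segment, so the direction is regressive.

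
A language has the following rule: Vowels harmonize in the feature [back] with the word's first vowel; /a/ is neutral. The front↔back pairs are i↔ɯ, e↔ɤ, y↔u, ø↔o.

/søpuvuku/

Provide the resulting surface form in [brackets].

[søpyvyky]

/u/ harmonizes with /ø/ ([-back]) → [y]
/u/ harmonizes with /ø/ ([-back]) → [y]
/u/ harmonizes with /ø/ ([-back]) → [y]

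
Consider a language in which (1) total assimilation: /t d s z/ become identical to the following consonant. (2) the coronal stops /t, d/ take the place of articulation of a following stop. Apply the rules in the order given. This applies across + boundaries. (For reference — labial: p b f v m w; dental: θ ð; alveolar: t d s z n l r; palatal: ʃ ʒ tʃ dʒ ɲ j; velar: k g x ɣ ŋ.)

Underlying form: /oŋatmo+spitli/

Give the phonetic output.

Rule 1: /t/ before /m/ → [m] (total assimilation)
Rule 1: /s/ before /p/ → [p] (total assimilation)
Rule 1: /t/ before /l/ → [l] (total assimilation)
After rule 1: oŋammo+ppilli
Rule 2: no segment meets the rule's conditions; no change.

[oŋammo+ppilli]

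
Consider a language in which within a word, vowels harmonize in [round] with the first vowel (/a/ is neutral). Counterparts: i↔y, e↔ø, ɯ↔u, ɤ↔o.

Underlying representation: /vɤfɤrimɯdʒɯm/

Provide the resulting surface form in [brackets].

no segment meets the rule's conditions; no change.

[vɤfɤrimɯdʒɯm]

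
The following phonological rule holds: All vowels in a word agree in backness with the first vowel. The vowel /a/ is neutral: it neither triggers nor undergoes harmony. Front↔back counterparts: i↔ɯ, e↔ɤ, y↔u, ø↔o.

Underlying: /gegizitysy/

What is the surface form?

[gegizitysy]

no segment meets the rule's conditions; no change.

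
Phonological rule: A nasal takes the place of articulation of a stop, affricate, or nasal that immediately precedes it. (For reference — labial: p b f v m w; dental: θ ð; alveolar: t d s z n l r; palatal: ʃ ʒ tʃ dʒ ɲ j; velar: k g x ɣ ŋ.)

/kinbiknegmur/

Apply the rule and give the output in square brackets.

/n/ after /k/ (velar) → [ŋ]
/m/ after /g/ (velar) → [ŋ]

[kinbikŋegŋur]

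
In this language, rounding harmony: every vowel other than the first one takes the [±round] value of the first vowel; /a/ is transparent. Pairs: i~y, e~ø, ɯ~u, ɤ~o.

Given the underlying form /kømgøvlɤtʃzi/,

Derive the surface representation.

[kømgøvlotʃzy]

/ɤ/ harmonizes with /ø/ ([+round]) → [o]
/i/ harmonizes with /ø/ ([+round]) → [y]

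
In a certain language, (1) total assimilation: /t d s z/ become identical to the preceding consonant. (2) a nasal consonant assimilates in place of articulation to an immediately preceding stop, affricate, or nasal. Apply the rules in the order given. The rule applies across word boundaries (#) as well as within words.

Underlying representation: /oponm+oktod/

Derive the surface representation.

[oponn+okkod]

Rule 1: /t/ after /k/ → [k] (total assimilation)
After rule 1: oponm+okkod
Rule 2: /m/ after /n/ (alveolar) → [n]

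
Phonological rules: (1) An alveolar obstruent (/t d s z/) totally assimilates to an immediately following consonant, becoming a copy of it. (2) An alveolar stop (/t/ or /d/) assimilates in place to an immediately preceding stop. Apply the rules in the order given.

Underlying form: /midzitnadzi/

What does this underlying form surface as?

Rule 1: /d/ before /z/ → [z] (total assimilation)
Rule 1: /t/ before /n/ → [n] (total assimilation)
Rule 1: /d/ before /z/ → [z] (total assimilation)
After rule 1: mizzinnazzi
Rule 2: no segment meets the rule's conditions; no change.

[mizzinnazzi]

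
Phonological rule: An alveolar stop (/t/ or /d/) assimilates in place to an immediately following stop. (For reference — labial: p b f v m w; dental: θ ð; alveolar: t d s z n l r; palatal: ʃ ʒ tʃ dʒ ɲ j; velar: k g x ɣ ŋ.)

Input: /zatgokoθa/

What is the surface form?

/t/ before /g/ (velar) → [k]

[zakgokoθa]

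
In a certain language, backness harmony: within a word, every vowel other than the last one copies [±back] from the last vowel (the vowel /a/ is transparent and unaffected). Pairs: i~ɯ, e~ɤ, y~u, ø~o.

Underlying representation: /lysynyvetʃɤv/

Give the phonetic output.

/y/ harmonizes with /ɤ/ ([+back]) → [u]
/y/ harmonizes with /ɤ/ ([+back]) → [u]
/y/ harmonizes with /ɤ/ ([+back]) → [u]
/e/ harmonizes with /ɤ/ ([+back]) → [ɤ]

[lusunuvɤtʃɤv]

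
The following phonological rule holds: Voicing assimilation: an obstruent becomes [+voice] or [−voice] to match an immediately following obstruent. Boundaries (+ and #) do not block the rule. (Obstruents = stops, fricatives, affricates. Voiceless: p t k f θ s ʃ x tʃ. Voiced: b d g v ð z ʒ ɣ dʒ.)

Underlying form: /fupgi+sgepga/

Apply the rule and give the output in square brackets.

[fubgi+zgebga]

/p/ before /g/ (voiced) → [b]
/s/ before /g/ (voiced) → [z]
/p/ before /g/ (voiced) → [b]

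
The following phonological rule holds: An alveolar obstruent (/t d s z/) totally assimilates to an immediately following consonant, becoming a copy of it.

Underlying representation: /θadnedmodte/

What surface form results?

/d/ before /n/ → [n] (total assimilation)
/d/ before /m/ → [m] (total assimilation)
/d/ before /t/ → [t] (total assimilation)

[θannemmotte]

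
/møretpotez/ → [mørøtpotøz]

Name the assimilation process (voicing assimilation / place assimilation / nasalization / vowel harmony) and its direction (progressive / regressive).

/e/→[ø] /e/→[ø].
Vowels agree with the first vowel, so the harmony is progressive.

vowel harmony, progressive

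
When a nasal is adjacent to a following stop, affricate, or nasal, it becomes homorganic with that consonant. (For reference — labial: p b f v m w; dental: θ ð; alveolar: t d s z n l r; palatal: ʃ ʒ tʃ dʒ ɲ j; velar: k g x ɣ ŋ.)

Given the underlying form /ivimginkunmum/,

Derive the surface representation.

[iviŋgiŋkummum]

/m/ before /g/ (velar) → [ŋ]
/n/ before /k/ (velar) → [ŋ]
/n/ before /m/ (labial) → [m]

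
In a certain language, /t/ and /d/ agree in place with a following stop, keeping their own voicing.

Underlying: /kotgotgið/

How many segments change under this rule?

2

/t/ before /g/ (velar) → [k]
/t/ before /g/ (velar) → [k]
2 segments change.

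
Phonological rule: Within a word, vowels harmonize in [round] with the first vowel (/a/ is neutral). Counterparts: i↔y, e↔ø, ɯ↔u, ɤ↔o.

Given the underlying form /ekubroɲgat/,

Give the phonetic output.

[ekɯbrɤɲgat]

/u/ harmonizes with /e/ ([-round]) → [ɯ]
/o/ harmonizes with /e/ ([-round]) → [ɤ]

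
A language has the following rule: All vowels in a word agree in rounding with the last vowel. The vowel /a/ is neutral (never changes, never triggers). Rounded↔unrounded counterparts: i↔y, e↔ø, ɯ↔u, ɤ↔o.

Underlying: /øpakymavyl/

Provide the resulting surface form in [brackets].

no segment meets the rule's conditions; no change.

[øpakymavyl]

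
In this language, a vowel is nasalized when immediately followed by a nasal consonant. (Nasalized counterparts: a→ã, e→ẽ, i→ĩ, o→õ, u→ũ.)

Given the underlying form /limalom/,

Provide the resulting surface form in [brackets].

/i/ before nasal /m/ → [ĩ]
/o/ before nasal /m/ → [õ]

[lĩmalõm]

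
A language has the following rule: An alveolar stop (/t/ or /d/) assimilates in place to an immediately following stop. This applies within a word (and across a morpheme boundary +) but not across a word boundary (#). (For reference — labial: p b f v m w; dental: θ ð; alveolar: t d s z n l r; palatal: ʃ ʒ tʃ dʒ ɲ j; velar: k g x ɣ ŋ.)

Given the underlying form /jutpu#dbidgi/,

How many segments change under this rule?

/t/ before /p/ (labial) → [p]
/d/ before /b/ (labial) → [b]
/d/ before /g/ (velar) → [g]
3 segments change.

3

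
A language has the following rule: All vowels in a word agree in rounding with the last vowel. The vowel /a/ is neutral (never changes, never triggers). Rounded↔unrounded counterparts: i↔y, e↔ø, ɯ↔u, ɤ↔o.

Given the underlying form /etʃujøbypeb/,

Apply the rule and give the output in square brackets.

/u/ harmonizes with /e/ ([-round]) → [ɯ]
/ø/ harmonizes with /e/ ([-round]) → [e]
/y/ harmonizes with /e/ ([-round]) → [i]

[etʃɯjebipeb]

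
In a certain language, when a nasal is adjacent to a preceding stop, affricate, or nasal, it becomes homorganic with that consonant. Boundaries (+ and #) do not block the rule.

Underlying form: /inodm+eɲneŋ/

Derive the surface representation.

[inodn+eɲɲeŋ]

/m/ after /d/ (alveolar) → [n]
/n/ after /ɲ/ (palatal) → [ɲ]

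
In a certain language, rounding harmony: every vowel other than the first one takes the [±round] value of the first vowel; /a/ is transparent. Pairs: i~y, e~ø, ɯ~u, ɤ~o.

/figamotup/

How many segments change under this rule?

/o/ harmonizes with /i/ ([-round]) → [ɤ]
/u/ harmonizes with /i/ ([-round]) → [ɯ]
2 segments change.

2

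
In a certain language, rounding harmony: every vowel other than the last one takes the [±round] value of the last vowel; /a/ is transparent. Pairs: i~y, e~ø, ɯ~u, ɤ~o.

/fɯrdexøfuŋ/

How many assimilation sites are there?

2

/ɯ/ harmonizes with /u/ ([+round]) → [u]
/e/ harmonizes with /u/ ([+round]) → [ø]
2 segments change.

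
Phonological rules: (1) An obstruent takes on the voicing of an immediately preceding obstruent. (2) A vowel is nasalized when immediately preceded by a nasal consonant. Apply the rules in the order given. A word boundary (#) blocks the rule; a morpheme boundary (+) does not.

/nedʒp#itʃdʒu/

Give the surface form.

[nẽdʒb#itʃtʃu]

Rule 1: /p/ after /dʒ/ (voiced) → [b]
Rule 1: /dʒ/ after /tʃ/ (voiceless) → [tʃ]
After rule 1: nedʒb#itʃtʃu
Rule 2: /e/ after nasal /n/ → [ẽ]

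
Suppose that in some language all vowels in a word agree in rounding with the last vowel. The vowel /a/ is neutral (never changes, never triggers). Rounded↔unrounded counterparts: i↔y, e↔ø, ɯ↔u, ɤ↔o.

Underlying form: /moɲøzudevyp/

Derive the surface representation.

/e/ harmonizes with /y/ ([+round]) → [ø]

[moɲøzudøvyp]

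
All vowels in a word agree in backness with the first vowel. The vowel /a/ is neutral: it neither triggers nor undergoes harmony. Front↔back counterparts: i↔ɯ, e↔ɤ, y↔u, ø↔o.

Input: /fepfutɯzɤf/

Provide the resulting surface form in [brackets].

[fepfytizef]

/u/ harmonizes with /e/ ([-back]) → [y]
/ɯ/ harmonizes with /e/ ([-back]) → [i]
/ɤ/ harmonizes with /e/ ([-back]) → [e]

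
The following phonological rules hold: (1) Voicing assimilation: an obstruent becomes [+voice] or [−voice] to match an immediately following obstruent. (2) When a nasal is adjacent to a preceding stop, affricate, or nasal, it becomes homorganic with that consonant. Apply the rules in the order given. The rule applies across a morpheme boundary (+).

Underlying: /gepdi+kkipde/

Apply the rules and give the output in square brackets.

[gebdi+kkibde]

Rule 1: /p/ before /d/ (voiced) → [b]
Rule 1: /p/ before /d/ (voiced) → [b]
After rule 1: gebdi+kkibde
Rule 2: no segment meets the rule's conditions; no change.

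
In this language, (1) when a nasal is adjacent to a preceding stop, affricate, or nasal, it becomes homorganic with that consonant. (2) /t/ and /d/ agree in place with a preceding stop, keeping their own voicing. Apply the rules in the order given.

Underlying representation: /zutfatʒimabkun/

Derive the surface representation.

Rule 1: no segment meets the rule's conditions; no change.
After rule 1: zutfatʒimabkun
Rule 2: no segment meets the rule's conditions; no change.

[zutfatʒimabkun]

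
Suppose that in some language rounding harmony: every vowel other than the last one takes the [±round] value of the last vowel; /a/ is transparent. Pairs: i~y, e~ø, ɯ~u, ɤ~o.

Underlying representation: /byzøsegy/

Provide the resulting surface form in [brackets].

[byzøsøgy]

/e/ harmonizes with /y/ ([+round]) → [ø]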